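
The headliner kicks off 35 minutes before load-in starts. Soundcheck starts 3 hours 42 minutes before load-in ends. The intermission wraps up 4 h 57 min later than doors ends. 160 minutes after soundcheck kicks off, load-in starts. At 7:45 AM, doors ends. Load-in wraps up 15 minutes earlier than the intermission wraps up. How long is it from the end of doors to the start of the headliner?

185 minutes

The intermission ends at 7:45 AM + 297 min = 12:42 PM.
Load-in ends at 12:42 PM − 15 min = 12:27 PM.
Soundcheck starts at 12:27 PM − 222 min = 8:45 AM.
Load-in starts at 8:45 AM + 160 min = 11:25 AM.
The headliner starts at 11:25 AM − 35 min = 10:50 AM.
From 7:45 AM to 10:50 AM is 185 minutes.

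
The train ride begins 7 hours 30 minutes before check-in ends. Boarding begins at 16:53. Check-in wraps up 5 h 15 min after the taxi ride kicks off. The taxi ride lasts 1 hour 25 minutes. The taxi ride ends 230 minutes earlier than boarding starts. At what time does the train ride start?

The taxi ride ends at 16:53 − 230 min = 13:03.
The taxi ride starts at 13:03 − 85 min = 11:38.
Check-in ends at 11:38 + 315 min = 16:53.
The train ride starts at 16:53 − 450 min = 09:23.

09:23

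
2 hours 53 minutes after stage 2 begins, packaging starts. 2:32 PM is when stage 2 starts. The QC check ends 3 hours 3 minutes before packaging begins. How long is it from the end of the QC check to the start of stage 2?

Packaging starts at 2:32 PM + 173 min = 5:25 PM.
The QC check ends at 5:25 PM − 183 min = 2:22 PM.
From 2:22 PM to 2:32 PM is 10 minutes.

10 minutes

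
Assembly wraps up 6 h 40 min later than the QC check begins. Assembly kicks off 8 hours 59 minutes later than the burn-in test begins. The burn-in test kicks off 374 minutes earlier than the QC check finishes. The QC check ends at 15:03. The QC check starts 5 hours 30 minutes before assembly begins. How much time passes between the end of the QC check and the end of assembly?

The burn-in test starts at 15:03 − 374 min = 08:49.
Assembly starts at 08:49 + 539 min = 17:48.
The QC check starts at 17:48 − 330 min = 12:18.
Assembly ends at 12:18 + 400 min = 18:58.
From 15:03 to 18:58 is 3 hours 55 minutes.

3 hours 55 minutes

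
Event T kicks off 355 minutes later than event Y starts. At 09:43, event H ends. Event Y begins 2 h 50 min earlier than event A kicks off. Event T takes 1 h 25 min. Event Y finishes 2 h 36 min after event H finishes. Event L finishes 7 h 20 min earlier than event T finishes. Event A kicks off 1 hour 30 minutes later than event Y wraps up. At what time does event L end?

Event Y ends at 09:43 + 156 min = 12:19.
Event A starts at 12:19 + 90 min = 13:49.
Event Y starts at 13:49 − 170 min = 10:59.
Event T starts at 10:59 + 355 min = 16:54.
Event T ends at 16:54 + 85 min = 18:19.
Event L ends at 18:19 − 440 min = 10:59.

10:59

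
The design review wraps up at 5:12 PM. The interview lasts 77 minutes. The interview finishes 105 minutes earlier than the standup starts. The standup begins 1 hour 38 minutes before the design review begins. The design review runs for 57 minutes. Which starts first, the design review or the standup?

the standup

The design review starts at 5:12 PM − 57 min = 4:15 PM.
The standup starts at 4:15 PM − 98 min = 2:37 PM.
The design review starts at 4:15 PM and the standup starts at 2:37 PM, so the standup is first.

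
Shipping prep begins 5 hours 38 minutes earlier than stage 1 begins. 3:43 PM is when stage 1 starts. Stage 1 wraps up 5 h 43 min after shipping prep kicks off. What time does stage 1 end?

Shipping prep starts at 3:43 PM − 338 min = 10:05 AM.
Stage 1 ends at 10:05 AM + 343 min = 3:48 PM.

3:48 PM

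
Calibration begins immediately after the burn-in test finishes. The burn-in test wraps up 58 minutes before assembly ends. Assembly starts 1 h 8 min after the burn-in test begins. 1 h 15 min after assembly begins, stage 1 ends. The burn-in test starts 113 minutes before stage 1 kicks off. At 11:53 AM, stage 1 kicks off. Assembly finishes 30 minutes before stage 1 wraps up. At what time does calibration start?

The burn-in test starts at 11:53 AM − 113 min = 10:00 AM.
Assembly starts at 10:00 AM + 68 min = 11:08 AM.
Stage 1 ends at 11:08 AM + 75 min = 12:23 PM.
Assembly ends at 12:23 PM − 30 min = 11:53 AM.
The burn-in test ends at 11:53 AM − 58 min = 10:55 AM.
So calibration starts at 10:55 AM.

10:55 AM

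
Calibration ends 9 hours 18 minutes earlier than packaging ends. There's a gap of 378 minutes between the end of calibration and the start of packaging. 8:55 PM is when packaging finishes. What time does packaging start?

5:55 PM

Calibration ends at 8:55 PM − 558 min = 11:37 AM.
Packaging starts at 11:37 AM + 378 min = 5:55 PM.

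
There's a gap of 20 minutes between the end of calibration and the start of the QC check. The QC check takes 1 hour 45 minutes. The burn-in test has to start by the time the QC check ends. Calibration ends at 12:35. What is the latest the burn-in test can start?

14:40

The QC check starts at 12:35 + 20 min = 12:55.
The QC check ends at 12:55 + 105 min = 14:40.
The burn-in test is bounded by the QC check, so the latest it can start is 14:40.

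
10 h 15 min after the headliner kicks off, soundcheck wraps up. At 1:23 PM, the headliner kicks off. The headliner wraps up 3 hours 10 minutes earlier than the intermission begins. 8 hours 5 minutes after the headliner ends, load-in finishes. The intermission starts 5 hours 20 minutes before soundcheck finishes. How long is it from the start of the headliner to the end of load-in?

Soundcheck ends at 1:23 PM + 615 min = 11:38 PM.
The intermission starts at 11:38 PM − 320 min = 6:18 PM.
The headliner ends at 6:18 PM − 190 min = 3:08 PM.
Load-in ends at 3:08 PM + 485 min = 11:13 PM.
From 1:23 PM to 11:13 PM is 590 minutes.

590 minutes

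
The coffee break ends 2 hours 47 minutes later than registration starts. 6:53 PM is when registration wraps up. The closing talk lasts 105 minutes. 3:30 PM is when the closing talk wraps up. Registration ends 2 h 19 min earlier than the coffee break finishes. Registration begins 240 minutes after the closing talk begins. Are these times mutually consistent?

No

The closing talk starts at 3:30 PM − 105 min = 1:45 PM.
Registration starts at 1:45 PM + 240 min = 5:45 PM.
The coffee break ends at 5:45 PM + 167 min = 8:32 PM.
Registration ends at 8:32 PM − 139 min = 6:13 PM.
But registration is also said to end at 6:53 PM — a 40-minute conflict.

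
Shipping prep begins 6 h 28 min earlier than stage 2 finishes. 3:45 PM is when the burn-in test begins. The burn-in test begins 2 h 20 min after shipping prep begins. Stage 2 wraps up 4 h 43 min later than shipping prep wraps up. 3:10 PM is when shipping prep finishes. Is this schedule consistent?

Yes

Stage 2 ends at 3:10 PM + 283 min = 7:53 PM.
Shipping prep starts at 7:53 PM − 388 min = 1:25 PM.
The burn-in test starts at 1:25 PM + 140 min = 3:45 PM.
That matches the stated 3:45 PM, so the schedule is consistent.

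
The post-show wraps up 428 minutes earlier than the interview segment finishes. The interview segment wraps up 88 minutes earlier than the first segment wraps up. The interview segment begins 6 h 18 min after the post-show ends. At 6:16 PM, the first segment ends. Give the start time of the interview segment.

3:58 PM

The interview segment ends at 6:16 PM − 88 min = 4:48 PM.
The post-show ends at 4:48 PM − 428 min = 9:40 AM.
The interview segment starts at 9:40 AM + 378 min = 3:58 PM.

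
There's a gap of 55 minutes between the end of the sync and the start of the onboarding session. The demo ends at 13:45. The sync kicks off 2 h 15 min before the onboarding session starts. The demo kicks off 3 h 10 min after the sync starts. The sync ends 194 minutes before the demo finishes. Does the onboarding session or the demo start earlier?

The sync ends at 13:45 − 194 min = 10:31.
The onboarding session starts at 10:31 + 55 min = 11:26.
The sync starts at 11:26 − 135 min = 09:11.
The demo starts at 09:11 + 190 min = 12:21.
The onboarding session starts at 11:26 and the demo starts at 12:21, so the onboarding session is first.

the onboarding session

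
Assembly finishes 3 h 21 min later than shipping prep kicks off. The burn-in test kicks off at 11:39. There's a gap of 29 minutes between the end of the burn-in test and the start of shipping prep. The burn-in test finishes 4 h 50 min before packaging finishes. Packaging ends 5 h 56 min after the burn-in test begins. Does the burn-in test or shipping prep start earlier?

Packaging ends at 11:39 + 356 min = 17:35.
The burn-in test ends at 17:35 − 290 min = 12:45.
Shipping prep starts at 12:45 + 29 min = 13:14.
The burn-in test starts at 11:39 and shipping prep starts at 13:14, so the burn-in test is first.

the burn-in test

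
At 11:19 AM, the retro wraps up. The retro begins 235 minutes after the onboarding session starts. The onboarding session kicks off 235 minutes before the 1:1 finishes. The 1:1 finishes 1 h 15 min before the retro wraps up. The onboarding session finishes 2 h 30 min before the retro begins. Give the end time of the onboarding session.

The 1:1 ends at 11:19 AM − 75 min = 10:04 AM.
The onboarding session starts at 10:04 AM − 235 min = 6:09 AM.
The retro starts at 6:09 AM + 235 min = 10:04 AM.
The onboarding session ends at 10:04 AM − 150 min = 7:34 AM.

7:34 AM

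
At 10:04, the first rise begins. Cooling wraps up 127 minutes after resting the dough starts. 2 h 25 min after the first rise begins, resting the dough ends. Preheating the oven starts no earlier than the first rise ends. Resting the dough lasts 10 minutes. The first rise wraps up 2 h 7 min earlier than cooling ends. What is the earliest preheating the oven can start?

Resting the dough ends at 10:04 + 145 min = 12:29.
Resting the dough starts at 12:29 − 10 min = 12:19.
Cooling ends at 12:19 + 127 min = 14:26.
The first rise ends at 14:26 − 127 min = 12:19.
Preheating the oven is bounded by the first rise, so the earliest it can start is 12:19.

12:19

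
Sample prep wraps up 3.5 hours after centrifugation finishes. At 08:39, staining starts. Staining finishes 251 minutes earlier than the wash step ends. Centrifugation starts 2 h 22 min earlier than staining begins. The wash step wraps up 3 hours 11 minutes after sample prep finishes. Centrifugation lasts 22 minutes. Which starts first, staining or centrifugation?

centrifugation

Centrifugation starts at 08:39 − 142 min = 06:17.
Staining starts at 08:39 and centrifugation starts at 06:17, so centrifugation is first.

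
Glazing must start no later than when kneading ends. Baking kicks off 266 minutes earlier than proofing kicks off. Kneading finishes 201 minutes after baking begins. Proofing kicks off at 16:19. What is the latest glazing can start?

Baking starts at 16:19 − 266 min = 11:53.
Kneading ends at 11:53 + 201 min = 15:14.
Glazing is bounded by kneading, so the latest it can start is 15:14.

15:14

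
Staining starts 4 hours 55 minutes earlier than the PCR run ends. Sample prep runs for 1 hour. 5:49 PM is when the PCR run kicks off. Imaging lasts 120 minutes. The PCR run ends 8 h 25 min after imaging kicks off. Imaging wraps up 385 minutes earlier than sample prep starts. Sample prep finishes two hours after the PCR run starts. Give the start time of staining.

Sample prep ends at 5:49 PM + 120 min = 7:49 PM.
Sample prep starts at 7:49 PM − 60 min = 6:49 PM.
Imaging ends at 6:49 PM − 385 min = 12:24 PM.
Imaging starts at 12:24 PM − 120 min = 10:24 AM.
The PCR run ends at 10:24 AM + 505 min = 6:49 PM.
Staining starts at 6:49 PM − 295 min = 1:54 PM.

1:54 PM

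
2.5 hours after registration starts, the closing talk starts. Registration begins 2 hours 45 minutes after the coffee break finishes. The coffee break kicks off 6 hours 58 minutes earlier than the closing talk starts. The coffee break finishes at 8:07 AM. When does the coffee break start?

Registration starts at 8:07 AM + 165 min = 10:52 AM.
The closing talk starts at 10:52 AM + 150 min = 1:22 PM.
The coffee break starts at 1:22 PM − 418 min = 6:24 AM.

6:24 AM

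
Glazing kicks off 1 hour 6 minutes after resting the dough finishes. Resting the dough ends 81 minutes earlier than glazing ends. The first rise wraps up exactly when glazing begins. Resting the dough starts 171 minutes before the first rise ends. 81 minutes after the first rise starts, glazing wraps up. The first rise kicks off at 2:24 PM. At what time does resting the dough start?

Glazing ends at 2:24 PM + 81 min = 3:45 PM.
Resting the dough ends at 3:45 PM − 81 min = 2:24 PM.
Glazing starts at 2:24 PM + 66 min = 3:30 PM.
So the first rise ends at 3:30 PM.
Resting the dough starts at 3:30 PM − 171 min = 12:39 PM.

12:39 PM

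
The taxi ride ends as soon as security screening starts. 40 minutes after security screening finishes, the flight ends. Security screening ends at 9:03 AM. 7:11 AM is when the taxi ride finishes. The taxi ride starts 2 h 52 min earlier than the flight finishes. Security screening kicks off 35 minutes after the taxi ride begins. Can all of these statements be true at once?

The flight ends at 9:03 AM + 40 min = 9:43 AM.
The taxi ride starts at 9:43 AM − 172 min = 6:51 AM.
Security screening starts at 6:51 AM + 35 min = 7:26 AM.
So the taxi ride ends at 7:26 AM.
But the taxi ride is also said to end at 7:11 AM — a 15-minute conflict.

No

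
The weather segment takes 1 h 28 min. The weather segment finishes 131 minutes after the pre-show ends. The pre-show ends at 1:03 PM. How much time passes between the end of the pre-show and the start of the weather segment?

43 minutes

The weather segment ends at 1:03 PM + 131 min = 3:14 PM.
The weather segment starts at 3:14 PM − 88 min = 1:46 PM.
From 1:03 PM to 1:46 PM is 43 minutes.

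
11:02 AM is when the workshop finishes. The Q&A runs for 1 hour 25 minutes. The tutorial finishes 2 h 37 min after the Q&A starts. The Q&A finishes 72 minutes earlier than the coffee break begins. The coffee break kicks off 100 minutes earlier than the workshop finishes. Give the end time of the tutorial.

9:22 AM

The coffee break starts at 11:02 AM − 100 min = 9:22 AM.
The Q&A ends at 9:22 AM − 72 min = 8:10 AM.
The Q&A starts at 8:10 AM − 85 min = 6:45 AM.
The tutorial ends at 6:45 AM + 157 min = 9:22 AM.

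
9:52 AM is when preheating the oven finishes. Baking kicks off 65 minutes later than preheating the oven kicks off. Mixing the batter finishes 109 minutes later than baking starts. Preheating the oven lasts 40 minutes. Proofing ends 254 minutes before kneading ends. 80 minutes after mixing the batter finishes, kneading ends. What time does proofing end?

Preheating the oven starts at 9:52 AM − 40 min = 9:12 AM.
Baking starts at 9:12 AM + 65 min = 10:17 AM.
Mixing the batter ends at 10:17 AM + 109 min = 12:06 PM.
Kneading ends at 12:06 PM + 80 min = 1:26 PM.
Proofing ends at 1:26 PM − 254 min = 9:12 AM.

9:12 AM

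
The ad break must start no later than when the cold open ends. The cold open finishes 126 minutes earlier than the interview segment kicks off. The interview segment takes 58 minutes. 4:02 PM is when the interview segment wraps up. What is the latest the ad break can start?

12:58 PM

The interview segment starts at 4:02 PM − 58 min = 3:04 PM.
The cold open ends at 3:04 PM − 126 min = 12:58 PM.
The ad break is bounded by the cold open, so the latest it can start is 12:58 PM.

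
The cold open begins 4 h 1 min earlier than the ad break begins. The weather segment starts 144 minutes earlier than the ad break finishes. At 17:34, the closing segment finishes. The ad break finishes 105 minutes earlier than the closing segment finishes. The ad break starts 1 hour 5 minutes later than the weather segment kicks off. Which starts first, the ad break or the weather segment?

the weather segment

The ad break ends at 17:34 − 105 min = 15:49.
The weather segment starts at 15:49 − 144 min = 13:25.
The ad break starts at 13:25 + 65 min = 14:30.
The ad break starts at 14:30 and the weather segment starts at 13:25, so the weather segment is first.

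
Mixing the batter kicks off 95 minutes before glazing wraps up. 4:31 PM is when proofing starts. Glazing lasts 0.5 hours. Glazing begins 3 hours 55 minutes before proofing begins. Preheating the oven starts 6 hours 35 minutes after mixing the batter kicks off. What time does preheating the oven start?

6:06 PM

Glazing starts at 4:31 PM − 235 min = 12:36 PM.
Glazing ends at 12:36 PM + 30 min = 1:06 PM.
Mixing the batter starts at 1:06 PM − 95 min = 11:31 AM.
Preheating the oven starts at 11:31 AM + 395 min = 6:06 PM.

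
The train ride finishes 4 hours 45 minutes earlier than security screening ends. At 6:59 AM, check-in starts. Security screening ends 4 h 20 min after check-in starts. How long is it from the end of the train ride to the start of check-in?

Security screening ends at 6:59 AM + 260 min = 11:19 AM.
The train ride ends at 11:19 AM − 285 min = 6:34 AM.
From 6:34 AM to 6:59 AM is 25 minutes.

25 minutes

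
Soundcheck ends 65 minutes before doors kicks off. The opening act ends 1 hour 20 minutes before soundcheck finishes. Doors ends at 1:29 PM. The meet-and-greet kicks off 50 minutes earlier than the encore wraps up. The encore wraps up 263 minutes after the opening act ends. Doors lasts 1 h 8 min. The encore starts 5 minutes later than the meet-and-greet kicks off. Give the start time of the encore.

1:34 PM

Doors starts at 1:29 PM − 68 min = 12:21 PM.
Soundcheck ends at 12:21 PM − 65 min = 11:16 AM.
The opening act ends at 11:16 AM − 80 min = 9:56 AM.
The encore ends at 9:56 AM + 263 min = 2:19 PM.
The meet-and-greet starts at 2:19 PM − 50 min = 1:29 PM.
The encore starts at 1:29 PM + 5 min = 1:34 PM.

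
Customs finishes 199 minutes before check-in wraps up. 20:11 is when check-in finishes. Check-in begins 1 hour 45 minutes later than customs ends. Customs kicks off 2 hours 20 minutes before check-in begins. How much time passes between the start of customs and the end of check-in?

Customs ends at 20:11 − 199 min = 16:52.
Check-in starts at 16:52 + 105 min = 18:37.
Customs starts at 18:37 − 140 min = 16:17.
From 16:17 to 20:11 is 3 h 54 min.

3 h 54 min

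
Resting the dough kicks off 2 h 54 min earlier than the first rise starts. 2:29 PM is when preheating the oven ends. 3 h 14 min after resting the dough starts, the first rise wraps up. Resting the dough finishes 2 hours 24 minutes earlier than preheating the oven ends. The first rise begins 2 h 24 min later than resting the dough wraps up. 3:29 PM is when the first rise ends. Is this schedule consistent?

Resting the dough ends at 2:29 PM − 144 min = 12:05 PM.
The first rise starts at 12:05 PM + 144 min = 2:29 PM.
Resting the dough starts at 2:29 PM − 174 min = 11:35 AM.
The first rise ends at 11:35 AM + 194 min = 2:49 PM.
But the first rise is also said to end at 3:29 PM — a 40-minute conflict.

No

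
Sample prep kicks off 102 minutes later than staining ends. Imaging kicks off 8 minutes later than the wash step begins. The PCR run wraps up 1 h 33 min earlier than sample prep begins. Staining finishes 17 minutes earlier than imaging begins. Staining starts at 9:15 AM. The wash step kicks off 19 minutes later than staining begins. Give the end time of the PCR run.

The wash step starts at 9:15 AM + 19 min = 9:34 AM.
Imaging starts at 9:34 AM + 8 min = 9:42 AM.
Staining ends at 9:42 AM − 17 min = 9:25 AM.
Sample prep starts at 9:25 AM + 102 min = 11:07 AM.
The PCR run ends at 11:07 AM − 93 min = 9:34 AM.

9:34 AM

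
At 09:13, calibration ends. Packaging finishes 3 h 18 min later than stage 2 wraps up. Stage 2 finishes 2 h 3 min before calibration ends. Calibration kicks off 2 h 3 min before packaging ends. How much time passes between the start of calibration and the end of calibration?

48 minutes

Stage 2 ends at 09:13 − 123 min = 07:10.
Packaging ends at 07:10 + 198 min = 10:28.
Calibration starts at 10:28 − 123 min = 08:25.
From 08:25 to 09:13 is 48 minutes.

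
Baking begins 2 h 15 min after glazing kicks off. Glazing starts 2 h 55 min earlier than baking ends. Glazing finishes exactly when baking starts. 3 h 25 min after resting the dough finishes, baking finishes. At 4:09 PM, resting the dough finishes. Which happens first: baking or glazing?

glazing

Baking ends at 4:09 PM + 205 min = 7:34 PM.
Glazing starts at 7:34 PM − 175 min = 4:39 PM.
Baking starts at 4:39 PM + 135 min = 6:54 PM.
Baking starts at 6:54 PM and glazing starts at 4:39 PM, so glazing is first.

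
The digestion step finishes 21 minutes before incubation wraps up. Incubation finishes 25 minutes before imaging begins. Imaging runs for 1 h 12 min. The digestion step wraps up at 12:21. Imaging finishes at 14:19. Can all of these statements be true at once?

Imaging starts at 14:19 − 72 min = 13:07.
Incubation ends at 13:07 − 25 min = 12:42.
The digestion step ends at 12:42 − 21 min = 12:21.
That matches the stated 12:21, so the schedule is consistent.

Yes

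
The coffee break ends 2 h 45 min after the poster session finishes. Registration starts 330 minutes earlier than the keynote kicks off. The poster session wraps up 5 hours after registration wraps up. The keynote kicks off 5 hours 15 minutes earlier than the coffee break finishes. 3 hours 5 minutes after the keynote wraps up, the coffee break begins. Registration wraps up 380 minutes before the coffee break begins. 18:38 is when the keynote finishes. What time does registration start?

12:23

The coffee break starts at 18:38 + 185 min = 21:43.
Registration ends at 21:43 − 380 min = 15:23.
The poster session ends at 15:23 + 300 min = 20:23.
The coffee break ends at 20:23 + 165 min = 23:08.
The keynote starts at 23:08 − 315 min = 17:53.
Registration starts at 17:53 − 330 min = 12:23.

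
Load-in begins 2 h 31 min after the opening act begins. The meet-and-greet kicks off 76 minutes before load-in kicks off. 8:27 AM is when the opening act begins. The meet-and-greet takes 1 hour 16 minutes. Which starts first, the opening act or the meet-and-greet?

the opening act

Load-in starts at 8:27 AM + 151 min = 10:58 AM.
The meet-and-greet starts at 10:58 AM − 76 min = 9:42 AM.
The opening act starts at 8:27 AM and the meet-and-greet starts at 9:42 AM, so the opening act is first.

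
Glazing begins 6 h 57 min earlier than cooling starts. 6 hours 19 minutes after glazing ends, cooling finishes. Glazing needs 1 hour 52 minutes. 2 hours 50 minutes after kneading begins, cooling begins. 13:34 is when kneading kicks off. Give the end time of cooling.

Cooling starts at 13:34 + 170 min = 16:24.
Glazing starts at 16:24 − 417 min = 09:27.
Glazing ends at 09:27 + 112 min = 11:19.
Cooling ends at 11:19 + 379 min = 17:38.

17:38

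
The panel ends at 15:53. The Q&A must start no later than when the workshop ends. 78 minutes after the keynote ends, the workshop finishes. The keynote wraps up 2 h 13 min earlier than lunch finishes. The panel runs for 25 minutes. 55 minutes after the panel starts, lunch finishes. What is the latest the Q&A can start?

The panel starts at 15:53 − 25 min = 15:28.
Lunch ends at 15:28 + 55 min = 16:23.
The keynote ends at 16:23 − 133 min = 14:10.
The workshop ends at 14:10 + 78 min = 15:28.
The Q&A is bounded by the workshop, so the latest it can start is 15:28.

15:28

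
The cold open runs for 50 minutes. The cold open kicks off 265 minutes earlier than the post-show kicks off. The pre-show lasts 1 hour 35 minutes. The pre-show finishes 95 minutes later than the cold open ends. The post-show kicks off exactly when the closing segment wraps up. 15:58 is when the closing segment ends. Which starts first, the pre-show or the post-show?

The post-show starts at 15:58.
The cold open starts at 15:58 − 265 min = 11:33.
The cold open ends at 11:33 + 50 min = 12:23.
The pre-show ends at 12:23 + 95 min = 13:58.
The pre-show starts at 13:58 − 95 min = 12:23.
The pre-show starts at 12:23 and the post-show starts at 15:58, so the pre-show is first.

the pre-show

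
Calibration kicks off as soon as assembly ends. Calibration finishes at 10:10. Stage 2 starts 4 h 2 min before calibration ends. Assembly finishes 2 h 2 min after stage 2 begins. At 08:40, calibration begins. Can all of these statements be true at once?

No

Stage 2 starts at 10:10 − 242 min = 06:08.
Assembly ends at 06:08 + 122 min = 08:10.
So calibration starts at 08:10.
But calibration is also said to start at 08:40 — a 30-minute conflict.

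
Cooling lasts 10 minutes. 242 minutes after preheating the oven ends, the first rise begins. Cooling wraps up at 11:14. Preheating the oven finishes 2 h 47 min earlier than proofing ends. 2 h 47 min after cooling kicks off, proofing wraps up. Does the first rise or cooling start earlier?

Cooling starts at 11:14 − 10 min = 11:04.
Proofing ends at 11:04 + 167 min = 13:51.
Preheating the oven ends at 13:51 − 167 min = 11:04.
The first rise starts at 11:04 + 242 min = 15:06.
The first rise starts at 15:06 and cooling starts at 11:04, so cooling is first.

cooling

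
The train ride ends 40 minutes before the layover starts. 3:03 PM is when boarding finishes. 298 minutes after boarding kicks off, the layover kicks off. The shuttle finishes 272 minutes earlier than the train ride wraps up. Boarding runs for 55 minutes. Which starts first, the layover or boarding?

Boarding starts at 3:03 PM − 55 min = 2:08 PM.
The layover starts at 2:08 PM + 298 min = 7:06 PM.
The layover starts at 7:06 PM and boarding starts at 2:08 PM, so boarding is first.

boarding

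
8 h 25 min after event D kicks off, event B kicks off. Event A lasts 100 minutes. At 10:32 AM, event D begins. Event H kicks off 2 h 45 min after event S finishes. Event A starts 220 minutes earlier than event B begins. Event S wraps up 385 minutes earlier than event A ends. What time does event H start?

1:17 PM

Event B starts at 10:32 AM + 505 min = 6:57 PM.
Event A starts at 6:57 PM − 220 min = 3:17 PM.
Event A ends at 3:17 PM + 100 min = 4:57 PM.
Event S ends at 4:57 PM − 385 min = 10:32 AM.
Event H starts at 10:32 AM + 165 min = 1:17 PM.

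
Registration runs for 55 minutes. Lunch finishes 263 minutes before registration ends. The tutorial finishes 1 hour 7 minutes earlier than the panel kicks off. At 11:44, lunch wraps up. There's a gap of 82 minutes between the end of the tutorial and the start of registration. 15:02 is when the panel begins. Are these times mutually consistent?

The tutorial ends at 15:02 − 67 min = 13:55.
Registration starts at 13:55 + 82 min = 15:17.
Registration ends at 15:17 + 55 min = 16:12.
Lunch ends at 16:12 − 263 min = 11:49.
But lunch is also said to end at 11:44 — a 5-minute conflict.

No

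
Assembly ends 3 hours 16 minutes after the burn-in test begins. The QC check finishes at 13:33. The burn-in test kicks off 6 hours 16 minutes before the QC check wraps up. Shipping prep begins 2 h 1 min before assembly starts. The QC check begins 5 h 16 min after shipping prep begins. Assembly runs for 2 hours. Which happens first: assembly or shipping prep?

The burn-in test starts at 13:33 − 376 min = 07:17.
Assembly ends at 07:17 + 196 min = 10:33.
Assembly starts at 10:33 − 120 min = 08:33.
Shipping prep starts at 08:33 − 121 min = 06:32.
Assembly starts at 08:33 and shipping prep starts at 06:32, so shipping prep is first.

shipping prep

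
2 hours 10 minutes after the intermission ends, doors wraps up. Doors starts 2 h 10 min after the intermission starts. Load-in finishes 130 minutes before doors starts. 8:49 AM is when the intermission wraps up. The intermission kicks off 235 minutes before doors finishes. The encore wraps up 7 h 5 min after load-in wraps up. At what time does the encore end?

2:09 PM

Doors ends at 8:49 AM + 130 min = 10:59 AM.
The intermission starts at 10:59 AM − 235 min = 7:04 AM.
Doors starts at 7:04 AM + 130 min = 9:14 AM.
Load-in ends at 9:14 AM − 130 min = 7:04 AM.
The encore ends at 7:04 AM + 425 min = 2:09 PM.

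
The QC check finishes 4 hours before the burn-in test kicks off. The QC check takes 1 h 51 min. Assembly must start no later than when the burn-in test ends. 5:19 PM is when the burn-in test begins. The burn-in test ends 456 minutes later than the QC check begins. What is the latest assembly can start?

7:04 PM

The QC check ends at 5:19 PM − 240 min = 1:19 PM.
The QC check starts at 1:19 PM − 111 min = 11:28 AM.
The burn-in test ends at 11:28 AM + 456 min = 7:04 PM.
Assembly is bounded by the burn-in test, so the latest it can start is 7:04 PM.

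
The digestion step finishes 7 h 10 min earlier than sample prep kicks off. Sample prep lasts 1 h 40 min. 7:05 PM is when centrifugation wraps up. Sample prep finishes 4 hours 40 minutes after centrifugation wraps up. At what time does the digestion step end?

Sample prep ends at 7:05 PM + 280 min = 11:45 PM.
Sample prep starts at 11:45 PM − 100 min = 10:05 PM.
The digestion step ends at 10:05 PM − 430 min = 2:55 PM.

2:55 PM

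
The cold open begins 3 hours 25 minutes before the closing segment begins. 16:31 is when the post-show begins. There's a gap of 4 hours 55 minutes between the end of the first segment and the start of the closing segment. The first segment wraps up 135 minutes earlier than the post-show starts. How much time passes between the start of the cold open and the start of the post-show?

The first segment ends at 16:31 − 135 min = 14:16.
The closing segment starts at 14:16 + 295 min = 19:11.
The cold open starts at 19:11 − 205 min = 15:46.
From 15:46 to 16:31 is 45 minutes.

45 minutes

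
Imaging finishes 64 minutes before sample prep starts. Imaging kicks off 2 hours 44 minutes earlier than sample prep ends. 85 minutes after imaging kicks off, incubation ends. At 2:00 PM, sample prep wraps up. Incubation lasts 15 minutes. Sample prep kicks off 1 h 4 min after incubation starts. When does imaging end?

12:26 PM

Imaging starts at 2:00 PM − 164 min = 11:16 AM.
Incubation ends at 11:16 AM + 85 min = 12:41 PM.
Incubation starts at 12:41 PM − 15 min = 12:26 PM.
Sample prep starts at 12:26 PM + 64 min = 1:30 PM.
Imaging ends at 1:30 PM − 64 min = 12:26 PM.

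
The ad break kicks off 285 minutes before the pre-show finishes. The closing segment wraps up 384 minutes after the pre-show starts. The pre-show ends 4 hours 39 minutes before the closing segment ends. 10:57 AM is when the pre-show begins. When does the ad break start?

The closing segment ends at 10:57 AM + 384 min = 5:21 PM.
The pre-show ends at 5:21 PM − 279 min = 12:42 PM.
The ad break starts at 12:42 PM − 285 min = 7:57 AM.

7:57 AM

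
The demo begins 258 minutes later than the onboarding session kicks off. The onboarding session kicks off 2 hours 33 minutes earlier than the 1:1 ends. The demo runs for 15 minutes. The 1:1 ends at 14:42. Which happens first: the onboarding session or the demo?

the onboarding session

The onboarding session starts at 14:42 − 153 min = 12:09.
The demo starts at 12:09 + 258 min = 16:27.
The onboarding session starts at 12:09 and the demo starts at 16:27, so the onboarding session is first.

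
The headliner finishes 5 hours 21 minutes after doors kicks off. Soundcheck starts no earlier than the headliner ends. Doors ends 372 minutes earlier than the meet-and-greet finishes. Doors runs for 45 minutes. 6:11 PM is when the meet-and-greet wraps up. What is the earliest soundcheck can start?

4:35 PM

Doors ends at 6:11 PM − 372 min = 11:59 AM.
Doors starts at 11:59 AM − 45 min = 11:14 AM.
The headliner ends at 11:14 AM + 321 min = 4:35 PM.
Soundcheck is bounded by the headliner, so the earliest it can start is 4:35 PM.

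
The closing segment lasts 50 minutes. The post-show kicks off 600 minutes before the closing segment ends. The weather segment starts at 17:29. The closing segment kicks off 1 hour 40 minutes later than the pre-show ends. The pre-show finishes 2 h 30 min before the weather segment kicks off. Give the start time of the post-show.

The pre-show ends at 17:29 − 150 min = 14:59.
The closing segment starts at 14:59 + 100 min = 16:39.
The closing segment ends at 16:39 + 50 min = 17:29.
The post-show starts at 17:29 − 600 min = 07:29.

07:29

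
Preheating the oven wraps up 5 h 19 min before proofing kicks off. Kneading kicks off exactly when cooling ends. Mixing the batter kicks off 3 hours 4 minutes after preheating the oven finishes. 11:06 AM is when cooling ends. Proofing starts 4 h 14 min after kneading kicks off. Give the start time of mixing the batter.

Kneading starts at 11:06 AM.
Proofing starts at 11:06 AM + 254 min = 3:20 PM.
Preheating the oven ends at 3:20 PM − 319 min = 10:01 AM.
Mixing the batter starts at 10:01 AM + 184 min = 1:05 PM.

1:05 PM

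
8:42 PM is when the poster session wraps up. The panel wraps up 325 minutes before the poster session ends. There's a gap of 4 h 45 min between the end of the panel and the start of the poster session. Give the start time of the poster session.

8:02 PM

The panel ends at 8:42 PM − 325 min = 3:17 PM.
The poster session starts at 3:17 PM + 285 min = 8:02 PM.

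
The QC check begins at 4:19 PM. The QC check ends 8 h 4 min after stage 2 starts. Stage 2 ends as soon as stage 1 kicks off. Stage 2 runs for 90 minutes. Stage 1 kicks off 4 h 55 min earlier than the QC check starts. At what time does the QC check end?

Stage 1 starts at 4:19 PM − 295 min = 11:24 AM.
So stage 2 ends at 11:24 AM.
Stage 2 starts at 11:24 AM − 90 min = 9:54 AM.
The QC check ends at 9:54 AM + 484 min = 5:58 PM.

5:58 PM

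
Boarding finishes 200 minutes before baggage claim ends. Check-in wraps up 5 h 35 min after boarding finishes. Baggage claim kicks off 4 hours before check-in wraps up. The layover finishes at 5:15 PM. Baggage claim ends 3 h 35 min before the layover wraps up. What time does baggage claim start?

11:55 AM

Baggage claim ends at 5:15 PM − 215 min = 1:40 PM.
Boarding ends at 1:40 PM − 200 min = 10:20 AM.
Check-in ends at 10:20 AM + 335 min = 3:55 PM.
Baggage claim starts at 3:55 PM − 240 min = 11:55 AM.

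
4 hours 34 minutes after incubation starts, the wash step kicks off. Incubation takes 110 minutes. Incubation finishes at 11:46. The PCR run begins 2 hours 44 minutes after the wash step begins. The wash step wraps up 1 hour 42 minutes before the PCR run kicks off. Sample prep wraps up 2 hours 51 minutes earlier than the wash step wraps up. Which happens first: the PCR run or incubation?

incubation

Incubation starts at 11:46 − 110 min = 09:56.
The wash step starts at 09:56 + 274 min = 14:30.
The PCR run starts at 14:30 + 164 min = 17:14.
The PCR run starts at 17:14 and incubation starts at 09:56, so incubation is first.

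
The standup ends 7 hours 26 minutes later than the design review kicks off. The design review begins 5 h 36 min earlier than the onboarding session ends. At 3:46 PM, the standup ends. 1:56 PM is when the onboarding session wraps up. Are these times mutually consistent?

The design review starts at 1:56 PM − 336 min = 8:20 AM.
The standup ends at 8:20 AM + 446 min = 3:46 PM.
That matches the stated 3:46 PM, so the schedule is consistent.

Yes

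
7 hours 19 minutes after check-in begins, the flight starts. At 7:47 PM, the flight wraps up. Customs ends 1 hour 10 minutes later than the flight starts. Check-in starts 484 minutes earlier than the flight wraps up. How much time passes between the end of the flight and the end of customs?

Check-in starts at 7:47 PM − 484 min = 11:43 AM.
The flight starts at 11:43 AM + 439 min = 7:02 PM.
Customs ends at 7:02 PM + 70 min = 8:12 PM.
From 7:47 PM to 8:12 PM is 25 minutes.

25 minutes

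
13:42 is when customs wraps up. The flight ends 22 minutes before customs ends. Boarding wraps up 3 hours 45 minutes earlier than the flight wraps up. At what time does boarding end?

09:35

The flight ends at 13:42 − 22 min = 13:20.
Boarding ends at 13:20 − 225 min = 09:35.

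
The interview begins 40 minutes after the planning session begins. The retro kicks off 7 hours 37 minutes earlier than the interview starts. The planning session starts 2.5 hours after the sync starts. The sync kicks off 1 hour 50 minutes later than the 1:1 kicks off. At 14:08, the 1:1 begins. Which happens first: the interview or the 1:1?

The sync starts at 14:08 + 110 min = 15:58.
The planning session starts at 15:58 + 150 min = 18:28.
The interview starts at 18:28 + 40 min = 19:08.
The interview starts at 19:08 and the 1:1 starts at 14:08, so the 1:1 is first.

the 1:1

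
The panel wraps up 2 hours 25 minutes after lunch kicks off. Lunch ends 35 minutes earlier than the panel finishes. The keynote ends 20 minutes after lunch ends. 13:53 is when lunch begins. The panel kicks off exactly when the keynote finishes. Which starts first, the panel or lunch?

The panel ends at 13:53 + 145 min = 16:18.
Lunch ends at 16:18 − 35 min = 15:43.
The keynote ends at 15:43 + 20 min = 16:03.
So the panel starts at 16:03.
The panel starts at 16:03 and lunch starts at 13:53, so lunch is first.

lunch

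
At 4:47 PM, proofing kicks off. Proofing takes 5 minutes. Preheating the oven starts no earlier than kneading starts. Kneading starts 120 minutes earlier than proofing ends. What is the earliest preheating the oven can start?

Proofing ends at 4:47 PM + 5 min = 4:52 PM.
Kneading starts at 4:52 PM − 120 min = 2:52 PM.
Preheating the oven is bounded by kneading, so the earliest it can start is 2:52 PM.

2:52 PM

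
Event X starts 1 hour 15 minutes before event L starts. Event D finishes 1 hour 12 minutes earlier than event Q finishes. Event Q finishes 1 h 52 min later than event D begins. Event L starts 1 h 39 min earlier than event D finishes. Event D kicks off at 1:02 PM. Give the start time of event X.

10:48 AM

Event Q ends at 1:02 PM + 112 min = 2:54 PM.
Event D ends at 2:54 PM − 72 min = 1:42 PM.
Event L starts at 1:42 PM − 99 min = 12:03 PM.
Event X starts at 12:03 PM − 75 min = 10:48 AM.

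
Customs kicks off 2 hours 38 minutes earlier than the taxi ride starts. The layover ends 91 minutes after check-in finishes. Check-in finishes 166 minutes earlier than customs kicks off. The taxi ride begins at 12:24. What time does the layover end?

Customs starts at 12:24 − 158 min = 09:46.
Check-in ends at 09:46 − 166 min = 07:00.
The layover ends at 07:00 + 91 min = 08:31.

08:31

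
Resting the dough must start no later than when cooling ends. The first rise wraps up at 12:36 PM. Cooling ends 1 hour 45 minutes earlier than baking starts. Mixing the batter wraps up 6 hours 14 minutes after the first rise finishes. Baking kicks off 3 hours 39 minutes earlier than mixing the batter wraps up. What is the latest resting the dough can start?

1:26 PM

Mixing the batter ends at 12:36 PM + 374 min = 6:50 PM.
Baking starts at 6:50 PM − 219 min = 3:11 PM.
Cooling ends at 3:11 PM − 105 min = 1:26 PM.
Resting the dough is bounded by cooling, so the latest it can start is 1:26 PM.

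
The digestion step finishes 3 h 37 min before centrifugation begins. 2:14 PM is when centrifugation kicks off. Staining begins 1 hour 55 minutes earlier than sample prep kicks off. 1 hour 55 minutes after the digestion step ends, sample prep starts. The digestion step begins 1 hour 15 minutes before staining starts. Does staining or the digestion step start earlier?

The digestion step ends at 2:14 PM − 217 min = 10:37 AM.
Sample prep starts at 10:37 AM + 115 min = 12:32 PM.
Staining starts at 12:32 PM − 115 min = 10:37 AM.
The digestion step starts at 10:37 AM − 75 min = 9:22 AM.
Staining starts at 10:37 AM and the digestion step starts at 9:22 AM, so the digestion step is first.

the digestion step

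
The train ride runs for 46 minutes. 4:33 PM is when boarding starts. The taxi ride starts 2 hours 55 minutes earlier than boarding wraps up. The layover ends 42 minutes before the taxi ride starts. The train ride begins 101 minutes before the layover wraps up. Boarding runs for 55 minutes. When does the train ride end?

Boarding ends at 4:33 PM + 55 min = 5:28 PM.
The taxi ride starts at 5:28 PM − 175 min = 2:33 PM.
The layover ends at 2:33 PM − 42 min = 1:51 PM.
The train ride starts at 1:51 PM − 101 min = 12:10 PM.
The train ride ends at 12:10 PM + 46 min = 12:56 PM.

12:56 PM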